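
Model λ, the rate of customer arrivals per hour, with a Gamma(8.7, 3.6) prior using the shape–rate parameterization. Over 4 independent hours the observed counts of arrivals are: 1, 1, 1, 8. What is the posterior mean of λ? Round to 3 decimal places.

Total count ∑xᵢ = 11 over n = 4 hours.
Gamma is conjugate to the Poisson likelihood: posterior is Gamma(shape = 8.7+11 = 19.7, rate = 3.6+4 = 7.6).
Posterior mean = shape/rate = 19.7/7.6 = 2.592.

Posterior mean ≈ 2.592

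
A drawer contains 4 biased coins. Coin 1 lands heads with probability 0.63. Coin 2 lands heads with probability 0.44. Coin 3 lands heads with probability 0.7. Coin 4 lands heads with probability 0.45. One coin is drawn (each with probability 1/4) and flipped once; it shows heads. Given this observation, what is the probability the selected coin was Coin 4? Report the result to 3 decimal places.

Posterior probability ≈ 0.203

P(heads|C1) = 0.63; P(heads|C2) = 0.44; P(heads|C3) = 0.7; P(heads|C4) = 0.45.
Prior × likelihood for each source: 0.25·0.63=0.1575, 0.25·0.44=0.1100, 0.25·0.7=0.1750, 0.25·0.45=0.1125. Summing gives P(heads) = 0.55500.
P(Coin 4 | heads) = 0.1125 / 0.55500 = 0.203.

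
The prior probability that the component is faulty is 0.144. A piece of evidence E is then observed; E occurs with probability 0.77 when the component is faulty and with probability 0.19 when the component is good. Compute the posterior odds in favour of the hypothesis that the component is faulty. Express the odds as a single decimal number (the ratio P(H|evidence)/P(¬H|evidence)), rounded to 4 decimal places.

Posterior odds ≈ 0.6818

Prior odds = 0.144/(1−0.144) = 0.16822.
Likelihood ratio for E = 0.77/0.19 = 4.0526.
Posterior odds = prior odds × LR = 0.68175.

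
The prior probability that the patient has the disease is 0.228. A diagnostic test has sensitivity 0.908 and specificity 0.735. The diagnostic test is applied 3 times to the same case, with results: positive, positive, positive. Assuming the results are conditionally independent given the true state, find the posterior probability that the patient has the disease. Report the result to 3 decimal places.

With H the event that the patient has the disease, the joint likelihood of the observed sequence is P(data|H) = 0.908·0.908·0.908 = 0.74861 and P(data|¬H) = 0.265·0.265·0.265 = 0.018610.
Bayes: P(H|data) = 0.228·0.74861 / (0.228·0.74861 + 0.772·0.018610) = 0.17068/0.18505 = 0.9224.

Posterior P(H) ≈ 0.922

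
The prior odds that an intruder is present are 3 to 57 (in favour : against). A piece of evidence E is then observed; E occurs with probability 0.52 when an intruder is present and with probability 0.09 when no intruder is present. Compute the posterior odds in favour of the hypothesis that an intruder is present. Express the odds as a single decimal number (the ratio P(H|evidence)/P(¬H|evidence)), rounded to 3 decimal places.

Posterior odds ≈ 0.304

Prior odds = 3/57 = 0.052632. In log-odds, ln(0.052632) = -2.9444.
Add log likelihood ratio: ln(5.7778) = 1.7540.
Posterior log-odds = -1.1904, so posterior odds = exp(-1.1904) = 0.30409.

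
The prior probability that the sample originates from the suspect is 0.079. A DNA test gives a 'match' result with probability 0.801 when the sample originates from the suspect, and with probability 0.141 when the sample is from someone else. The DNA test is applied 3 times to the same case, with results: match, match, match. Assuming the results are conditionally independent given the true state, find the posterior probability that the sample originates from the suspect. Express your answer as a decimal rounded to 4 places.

Posterior P(H) ≈ 0.9402

With H the event that the sample originates from the suspect, the joint likelihood of the observed sequence is P(data|H) = 0.801·0.801·0.801 = 0.51392 and P(data|¬H) = 0.141·0.141·0.141 = 0.0028032.
Bayes: P(H|data) = 0.079·0.51392 / (0.079·0.51392 + 0.921·0.0028032) = 0.040600/0.043182 = 0.9402.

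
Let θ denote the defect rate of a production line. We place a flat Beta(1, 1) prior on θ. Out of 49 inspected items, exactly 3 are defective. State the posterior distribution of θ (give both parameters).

Posterior: Beta(4, 47)

The binomial likelihood is conjugate to the Beta prior: with 3 successes and 46 failures, the posterior is Beta(1+3, 1+46) = Beta(4, 47).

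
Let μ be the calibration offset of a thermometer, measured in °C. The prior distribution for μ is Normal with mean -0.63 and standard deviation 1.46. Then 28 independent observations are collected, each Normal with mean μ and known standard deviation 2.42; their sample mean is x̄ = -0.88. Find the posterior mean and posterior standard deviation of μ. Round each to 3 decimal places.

Posterior mean ≈ -0.858; posterior SD ≈ 0.436

Prior precision 1/τ₀² = 1/1.46² = 0.469131; data precision n/σ² = 28/2.42² = 4.78109.
Posterior precision = 0.469131 + 4.78109 = 5.25023, giving posterior SD = 1/√5.25023 = 0.436.
Posterior mean = (0.469131·-0.63 + 4.78109·-0.88) / 5.25023 = -0.858.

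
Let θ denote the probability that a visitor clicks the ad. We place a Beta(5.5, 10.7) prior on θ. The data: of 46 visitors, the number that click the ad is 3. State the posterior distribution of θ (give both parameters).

Posterior: Beta(8.5, 53.7)

The binomial likelihood is conjugate to the Beta prior: with 3 successes and 43 failures, the posterior is Beta(5.5+3, 10.7+43) = Beta(8.5, 53.7).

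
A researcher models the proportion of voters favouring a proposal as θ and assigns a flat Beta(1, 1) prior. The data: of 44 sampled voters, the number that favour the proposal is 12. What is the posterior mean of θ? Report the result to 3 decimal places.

Posterior mean ≈ 0.283

The binomial likelihood is conjugate to the Beta prior: with 12 successes and 32 failures, the posterior is Beta(1+12, 1+32) = Beta(13, 33).
E[θ | data] = 13/(13+33) = 0.283.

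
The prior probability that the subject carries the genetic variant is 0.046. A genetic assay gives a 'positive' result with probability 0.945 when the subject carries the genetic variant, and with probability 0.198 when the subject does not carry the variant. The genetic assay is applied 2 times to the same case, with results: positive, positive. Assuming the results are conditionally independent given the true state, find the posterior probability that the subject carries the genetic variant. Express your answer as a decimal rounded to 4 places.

With H the event that the subject carries the genetic variant, the joint likelihood of the observed sequence is P(data|H) = 0.945·0.945 = 0.89302 and P(data|¬H) = 0.198·0.198 = 0.039204.
Bayes: P(H|data) = 0.046·0.89302 / (0.046·0.89302 + 0.954·0.039204) = 0.041079/0.078480 = 0.5234.

Posterior P(H) ≈ 0.5234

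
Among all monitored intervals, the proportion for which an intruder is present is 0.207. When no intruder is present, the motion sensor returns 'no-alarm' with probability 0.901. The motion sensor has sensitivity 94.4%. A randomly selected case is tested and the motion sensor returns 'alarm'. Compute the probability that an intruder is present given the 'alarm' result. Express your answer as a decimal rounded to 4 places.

P(H | E) ≈ 0.7134

Write H for 'an intruder is present'. Prior odds H:¬H = 0.207/0.793 = 0.26103. For the 'alarm' outcome, the likelihood ratio is 0.944/0.099 = 9.5354.
Posterior odds = 0.26103 × 9.5354 = 2.4891, so P(H|E) = 2.4891/(1+2.4891) = 0.7134.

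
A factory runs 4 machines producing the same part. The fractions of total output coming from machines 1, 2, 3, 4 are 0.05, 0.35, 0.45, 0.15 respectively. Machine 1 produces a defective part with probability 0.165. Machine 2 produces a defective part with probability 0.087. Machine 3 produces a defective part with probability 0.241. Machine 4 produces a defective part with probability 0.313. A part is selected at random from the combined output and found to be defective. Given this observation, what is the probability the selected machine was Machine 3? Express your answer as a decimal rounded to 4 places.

Posterior probability ≈ 0.5587

Tabulate prior·likelihood by source: [1] prior 0.05, lik 0.165, product 0.008250; [2] prior 0.35, lik 0.087, product 0.03045; [3] prior 0.45, lik 0.241, product 0.1085; [4] prior 0.15, lik 0.313, product 0.04695.
Normalizing constant = 0.19410; the posterior for Machine 3 is its product over the sum, 0.1085/0.19410 = 0.5587.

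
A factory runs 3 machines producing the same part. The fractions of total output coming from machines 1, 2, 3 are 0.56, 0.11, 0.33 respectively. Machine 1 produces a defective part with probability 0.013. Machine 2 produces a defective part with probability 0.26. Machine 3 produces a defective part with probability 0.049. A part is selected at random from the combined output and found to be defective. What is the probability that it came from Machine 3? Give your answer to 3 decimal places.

Posterior probability ≈ 0.311

Tabulate prior·likelihood by source: [1] prior 0.56, lik 0.013, product 0.007280; [2] prior 0.11, lik 0.26, product 0.02860; [3] prior 0.33, lik 0.049, product 0.01617.
Normalizing constant = 0.052050; the posterior for Machine 3 is its product over the sum, 0.01617/0.052050 = 0.311.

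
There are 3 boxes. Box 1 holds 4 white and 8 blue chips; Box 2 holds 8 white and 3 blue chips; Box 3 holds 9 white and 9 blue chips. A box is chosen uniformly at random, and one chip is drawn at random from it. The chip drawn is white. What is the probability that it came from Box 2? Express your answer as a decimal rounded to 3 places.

Posterior probability ≈ 0.466

P(white|Box 1) = 0.3333; P(white|Box 2) = 0.7273; P(white|Box 3) = 0.5.
Prior × likelihood for each source: 0.333333·0.3333=0.1111, 0.333333·0.7273=0.2424, 0.333333·0.5=0.1667. Summing gives P(white) = 0.52020.
P(Box 2 | white) = 0.2424 / 0.52020 = 0.466.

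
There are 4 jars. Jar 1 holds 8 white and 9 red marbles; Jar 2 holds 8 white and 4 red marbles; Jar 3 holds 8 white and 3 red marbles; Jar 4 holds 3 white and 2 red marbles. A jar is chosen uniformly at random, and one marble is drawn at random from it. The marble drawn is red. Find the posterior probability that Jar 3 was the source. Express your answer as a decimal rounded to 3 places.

Posterior probability ≈ 0.178

P(red|Jar 1) = 0.5294; P(red|Jar 2) = 0.3333; P(red|Jar 3) = 0.2727; P(red|Jar 4) = 0.4.
Prior × likelihood for each source: 0.25·0.5294=0.1324, 0.25·0.3333=0.08333, 0.25·0.2727=0.06818, 0.25·0.4=0.1000. Summing gives P(red) = 0.38387.
P(Jar 3 | red) = 0.06818 / 0.38387 = 0.178.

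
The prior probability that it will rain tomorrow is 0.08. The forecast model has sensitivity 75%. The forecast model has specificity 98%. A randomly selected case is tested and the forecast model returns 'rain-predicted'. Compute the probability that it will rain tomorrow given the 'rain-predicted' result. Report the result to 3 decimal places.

Write H for 'it will rain tomorrow'. Prior odds H:¬H = 0.08/0.92 = 0.086957. For the 'rain-predicted' outcome, the likelihood ratio is 0.75/0.02 = 37.500.
Posterior odds = 0.086957 × 37.500 = 3.2609, so P(H|E) = 3.2609/(1+3.2609) = 0.765.

P(H | E) ≈ 0.765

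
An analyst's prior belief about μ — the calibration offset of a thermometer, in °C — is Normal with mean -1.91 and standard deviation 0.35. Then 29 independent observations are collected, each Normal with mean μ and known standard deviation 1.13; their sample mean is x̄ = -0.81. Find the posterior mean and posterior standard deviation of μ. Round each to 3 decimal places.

Posterior mean ≈ -1.101; posterior SD ≈ 0.180

Prior precision 1/τ₀² = 1/0.35² = 8.16327; data precision n/σ² = 29/1.13² = 22.7113.
Posterior precision = 8.16327 + 22.7113 = 30.8745, giving posterior SD = 1/√30.8745 = 0.180.
Posterior mean = (8.16327·-1.91 + 22.7113·-0.81) / 30.8745 = -1.101.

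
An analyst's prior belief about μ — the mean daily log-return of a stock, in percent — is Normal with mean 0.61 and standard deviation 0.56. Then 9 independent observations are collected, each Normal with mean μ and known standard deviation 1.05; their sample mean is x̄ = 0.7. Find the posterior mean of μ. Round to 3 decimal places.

Prior precision 1/τ₀² = 1/0.56² = 3.18878; data precision n/σ² = 9/1.05² = 8.16327.
Posterior precision = 3.18878 + 8.16327 = 11.3520.
Posterior mean = (3.18878·0.61 + 8.16327·0.7) / 11.3520 = 0.675.

Posterior mean ≈ 0.675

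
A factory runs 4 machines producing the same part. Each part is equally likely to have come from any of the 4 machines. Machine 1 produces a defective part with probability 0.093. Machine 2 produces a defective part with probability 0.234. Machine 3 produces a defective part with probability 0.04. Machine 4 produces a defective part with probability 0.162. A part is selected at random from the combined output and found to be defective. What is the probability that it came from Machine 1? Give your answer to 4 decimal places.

Tabulate prior·likelihood by source: [1] prior 0.25, lik 0.093, product 0.02325; [2] prior 0.25, lik 0.234, product 0.05850; [3] prior 0.25, lik 0.04, product 0.01000; [4] prior 0.25, lik 0.162, product 0.04050.
Normalizing constant = 0.13225; the posterior for Machine 1 is its product over the sum, 0.02325/0.13225 = 0.1758.

Posterior probability ≈ 0.1758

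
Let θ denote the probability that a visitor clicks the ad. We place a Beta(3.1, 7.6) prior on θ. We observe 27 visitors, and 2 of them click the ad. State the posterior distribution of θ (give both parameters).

Posterior: Beta(5.1, 32.6)

The binomial likelihood is conjugate to the Beta prior: with 2 successes and 25 failures, the posterior is Beta(3.1+2, 7.6+25) = Beta(5.1, 32.6).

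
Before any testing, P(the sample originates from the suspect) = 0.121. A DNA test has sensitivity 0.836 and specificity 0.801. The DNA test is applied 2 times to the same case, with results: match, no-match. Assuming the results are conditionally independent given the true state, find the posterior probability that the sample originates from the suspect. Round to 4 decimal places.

Posterior P(H) ≈ 0.1059

With H the event that the sample originates from the suspect, the joint likelihood of the observed sequence is P(data|H) = 0.836·0.164 = 0.13710 and P(data|¬H) = 0.199·0.801 = 0.15940.
Bayes: P(H|data) = 0.121·0.13710 / (0.121·0.13710 + 0.879·0.15940) = 0.016590/0.15670 = 0.1059.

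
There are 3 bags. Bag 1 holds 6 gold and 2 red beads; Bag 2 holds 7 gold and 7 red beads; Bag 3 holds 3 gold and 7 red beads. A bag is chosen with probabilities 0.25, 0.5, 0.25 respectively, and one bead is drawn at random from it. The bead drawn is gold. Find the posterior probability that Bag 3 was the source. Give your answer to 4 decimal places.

Posterior probability ≈ 0.1463

Tabulate prior·likelihood by source: [1] prior 0.25, lik 0.75, product 0.1875; [2] prior 0.5, lik 0.5, product 0.2500; [3] prior 0.25, lik 0.3, product 0.07500.
Normalizing constant = 0.51250; the posterior for Bag 3 is its product over the sum, 0.07500/0.51250 = 0.1463.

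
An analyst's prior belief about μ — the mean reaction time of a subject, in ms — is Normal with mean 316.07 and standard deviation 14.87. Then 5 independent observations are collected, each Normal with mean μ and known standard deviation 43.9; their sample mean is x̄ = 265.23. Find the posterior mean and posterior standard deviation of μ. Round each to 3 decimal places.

Posterior mean ≈ 297.537; posterior SD ≈ 11.854

Prior precision 1/τ₀² = 1/14.87² = 0.00452249; data precision n/σ² = 5/43.9² = 0.00259442.
Posterior precision = 0.00452249 + 0.00259442 = 0.00711692, giving posterior SD = 1/√0.00711692 = 11.854.
Posterior mean = (0.00452249·316.07 + 0.00259442·265.23) / 0.00711692 = 297.537.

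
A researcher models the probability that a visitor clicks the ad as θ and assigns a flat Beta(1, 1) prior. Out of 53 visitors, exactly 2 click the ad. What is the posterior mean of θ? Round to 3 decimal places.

Posterior mean ≈ 0.055

Observing 2 successes and 51 failures updates Beta(1, 1) by adding the success and failure counts to the two shape parameters: α = 1+2 = 3, β = 1+51 = 52.
E[θ | data] = 3/(3+52) = 0.055.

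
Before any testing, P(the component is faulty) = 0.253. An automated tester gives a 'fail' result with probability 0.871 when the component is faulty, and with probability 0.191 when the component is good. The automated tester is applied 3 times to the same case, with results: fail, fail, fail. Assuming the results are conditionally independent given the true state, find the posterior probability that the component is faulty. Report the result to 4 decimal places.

With H the event that the component is faulty, the joint likelihood of the observed sequence is P(data|H) = 0.871·0.871·0.871 = 0.66078 and P(data|¬H) = 0.191·0.191·0.191 = 0.0069679.
Bayes: P(H|data) = 0.253·0.66078 / (0.253·0.66078 + 0.747·0.0069679) = 0.16718/0.17238 = 0.9698.

Posterior P(H) ≈ 0.9698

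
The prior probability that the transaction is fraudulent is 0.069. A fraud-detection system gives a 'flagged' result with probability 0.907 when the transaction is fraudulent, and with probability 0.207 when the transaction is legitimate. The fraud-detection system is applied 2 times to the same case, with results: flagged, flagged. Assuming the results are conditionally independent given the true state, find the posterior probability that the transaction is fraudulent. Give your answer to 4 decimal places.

Posterior P(H) ≈ 0.5873

With H the event that the transaction is fraudulent, the joint likelihood of the observed sequence is P(data|H) = 0.907·0.907 = 0.82265 and P(data|¬H) = 0.207·0.207 = 0.042849.
Bayes: P(H|data) = 0.069·0.82265 / (0.069·0.82265 + 0.931·0.042849) = 0.056763/0.096655 = 0.5873.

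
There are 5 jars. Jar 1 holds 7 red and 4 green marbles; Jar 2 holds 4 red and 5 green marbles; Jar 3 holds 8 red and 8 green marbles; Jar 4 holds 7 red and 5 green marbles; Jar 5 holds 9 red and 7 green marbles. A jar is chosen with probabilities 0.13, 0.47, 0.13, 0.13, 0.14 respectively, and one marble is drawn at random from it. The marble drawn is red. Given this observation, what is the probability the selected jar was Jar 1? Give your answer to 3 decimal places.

P(red|Jar 1) = 0.6364; P(red|Jar 2) = 0.4444; P(red|Jar 3) = 0.5; P(red|Jar 4) = 0.5833; P(red|Jar 5) = 0.5625.
Prior × likelihood for each source: 0.13·0.6364=0.08273, 0.47·0.4444=0.2089, 0.13·0.5=0.06500, 0.13·0.5833=0.07583, 0.14·0.5625=0.07875. Summing gives P(red) = 0.51120.
P(Jar 1 | red) = 0.08273 / 0.51120 = 0.162.

Posterior probability ≈ 0.162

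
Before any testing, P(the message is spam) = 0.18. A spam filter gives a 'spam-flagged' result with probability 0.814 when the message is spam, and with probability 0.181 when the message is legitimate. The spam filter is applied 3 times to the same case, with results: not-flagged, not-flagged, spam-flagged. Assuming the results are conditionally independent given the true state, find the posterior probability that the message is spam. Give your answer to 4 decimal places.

Let H be the event that the message is spam; start with P(H) = 0.18. P('spam-flagged'|H) = 0.814, P('spam-flagged'|¬H) = 0.181.
Update on result 1 ('not-flagged'): P(H) ← 0.186·0.1800 / (0.186·0.1800 + 0.819·0.8200) = 0.033480/0.70506 = 0.0475.
Update on result 2 ('not-flagged'): P(H) ← 0.186·0.0475 / (0.186·0.0475 + 0.819·0.9525) = 0.0088323/0.78894 = 0.0112.
Update on result 3 ('spam-flagged'): P(H) ← 0.814·0.0112 / (0.814·0.0112 + 0.181·0.9888) = 0.0091128/0.18809 = 0.0485.

Posterior P(H) ≈ 0.0485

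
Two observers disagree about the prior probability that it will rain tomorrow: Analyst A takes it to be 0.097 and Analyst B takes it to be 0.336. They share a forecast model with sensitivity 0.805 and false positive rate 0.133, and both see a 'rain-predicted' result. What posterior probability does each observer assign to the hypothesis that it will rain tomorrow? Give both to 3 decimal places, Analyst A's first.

Analyst A: 0.394; Analyst B: 0.754

P('+'|H) = 0.805, P('+'|¬H) = 0.133.
Analyst A: numerator 0.805·0.097 = 0.078085; evidence = 0.078085+0.133·0.903 = 0.19818; posterior = 0.394.
Analyst B: numerator 0.805·0.336 = 0.27048; evidence = 0.27048+0.133·0.664 = 0.35879; posterior = 0.754.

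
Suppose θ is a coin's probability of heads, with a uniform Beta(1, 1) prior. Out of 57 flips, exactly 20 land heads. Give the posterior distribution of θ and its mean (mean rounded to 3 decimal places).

Observing 20 successes and 37 failures updates Beta(1, 1) by adding the success and failure counts to the two shape parameters: α = 1+20 = 21, β = 1+37 = 38.
E[θ | data] = 21/(21+38) = 0.356.

Posterior: Beta(21, 38); mean ≈ 0.356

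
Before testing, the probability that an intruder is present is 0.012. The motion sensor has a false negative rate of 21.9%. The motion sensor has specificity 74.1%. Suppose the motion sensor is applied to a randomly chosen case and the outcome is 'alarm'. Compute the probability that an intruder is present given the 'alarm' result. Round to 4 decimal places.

P(H | E) ≈ 0.0353

Write H for 'an intruder is present'. Prior odds H:¬H = 0.012/0.988 = 0.012146. For the 'alarm' outcome, the likelihood ratio is 0.781/0.259 = 3.0154.
Posterior odds = 0.012146 × 3.0154 = 0.036625, so P(H|E) = 0.036625/(1+0.036625) = 0.0353.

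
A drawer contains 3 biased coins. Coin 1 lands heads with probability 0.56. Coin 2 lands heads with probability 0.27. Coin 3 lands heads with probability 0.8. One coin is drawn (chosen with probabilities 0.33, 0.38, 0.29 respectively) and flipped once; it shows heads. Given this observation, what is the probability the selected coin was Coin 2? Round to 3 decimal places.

Posterior probability ≈ 0.198

Tabulate prior·likelihood by source: [1] prior 0.33, lik 0.56, product 0.1848; [2] prior 0.38, lik 0.27, product 0.1026; [3] prior 0.29, lik 0.8, product 0.2320.
Normalizing constant = 0.51940; the posterior for Coin 2 is its product over the sum, 0.1026/0.51940 = 0.198.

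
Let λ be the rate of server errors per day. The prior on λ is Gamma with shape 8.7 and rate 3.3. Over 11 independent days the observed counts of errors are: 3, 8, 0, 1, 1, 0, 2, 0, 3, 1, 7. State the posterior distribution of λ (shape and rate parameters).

Total count ∑xᵢ = 26 over n = 11 days.
Gamma is conjugate to the Poisson likelihood: posterior is Gamma(shape = 8.7+26 = 34.7, rate = 3.3+11 = 14.3).

Posterior: Gamma(shape=34.7, rate=14.3)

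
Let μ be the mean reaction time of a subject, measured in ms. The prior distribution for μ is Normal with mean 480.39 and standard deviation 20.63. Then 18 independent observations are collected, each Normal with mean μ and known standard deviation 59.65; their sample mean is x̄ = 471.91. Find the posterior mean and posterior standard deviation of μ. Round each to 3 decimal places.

Posterior mean ≈ 474.599; posterior SD ≈ 11.618

With known σ, the Normal prior is conjugate. Weight on the data is w = (n/σ²)/(n/σ² + 1/τ₀²) = 0.00505885/(0.00505885+0.00234964) = 0.68284.
Posterior mean = w·x̄ + (1−w)·μ₀ = 0.68284·471.91 + 0.31716·480.39 = 474.599. Posterior variance = 1/(0.00505885+0.00234964) = 134.980, so SD = 11.618.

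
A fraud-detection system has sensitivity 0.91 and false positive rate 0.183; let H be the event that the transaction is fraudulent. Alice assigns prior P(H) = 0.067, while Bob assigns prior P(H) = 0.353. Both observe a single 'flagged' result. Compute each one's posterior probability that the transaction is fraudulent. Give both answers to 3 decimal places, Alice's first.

P('+'|H) = 0.91, P('+'|¬H) = 0.183.
Alice: numerator 0.91·0.067 = 0.060970; evidence = 0.060970+0.183·0.933 = 0.23171; posterior = 0.263.
Bob: numerator 0.91·0.353 = 0.32123; evidence = 0.32123+0.183·0.647 = 0.43963; posterior = 0.731.

Alice: 0.263; Bob: 0.731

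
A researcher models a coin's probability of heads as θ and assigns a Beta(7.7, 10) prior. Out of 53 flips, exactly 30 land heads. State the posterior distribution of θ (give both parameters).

Posterior: Beta(37.7, 33)

Observing 30 successes and 23 failures updates Beta(7.7, 10) by adding the success and failure counts to the two shape parameters: α = 7.7+30 = 37.7, β = 10+23 = 33.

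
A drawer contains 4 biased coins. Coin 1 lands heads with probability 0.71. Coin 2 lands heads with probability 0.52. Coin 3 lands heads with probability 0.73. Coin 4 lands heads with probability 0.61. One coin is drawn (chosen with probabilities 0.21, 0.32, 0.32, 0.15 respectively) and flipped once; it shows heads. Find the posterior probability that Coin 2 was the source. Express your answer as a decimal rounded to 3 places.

Posterior probability ≈ 0.260

Tabulate prior·likelihood by source: [1] prior 0.21, lik 0.71, product 0.1491; [2] prior 0.32, lik 0.52, product 0.1664; [3] prior 0.32, lik 0.73, product 0.2336; [4] prior 0.15, lik 0.61, product 0.09150.
Normalizing constant = 0.64060; the posterior for Coin 2 is its product over the sum, 0.1664/0.64060 = 0.260.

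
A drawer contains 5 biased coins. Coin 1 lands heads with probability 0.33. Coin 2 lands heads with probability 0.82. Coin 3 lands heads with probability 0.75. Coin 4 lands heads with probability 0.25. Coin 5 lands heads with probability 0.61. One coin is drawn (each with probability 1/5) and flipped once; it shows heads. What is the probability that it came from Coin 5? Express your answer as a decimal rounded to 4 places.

P(heads|C1) = 0.33; P(heads|C2) = 0.82; P(heads|C3) = 0.75; P(heads|C4) = 0.25; P(heads|C5) = 0.61.
Prior × likelihood for each source: 0.2·0.33=0.06600, 0.2·0.82=0.1640, 0.2·0.75=0.1500, 0.2·0.25=0.05000, 0.2·0.61=0.1220. Summing gives P(heads) = 0.55200.
P(Coin 5 | heads) = 0.1220 / 0.55200 = 0.2210.

Posterior probability ≈ 0.2210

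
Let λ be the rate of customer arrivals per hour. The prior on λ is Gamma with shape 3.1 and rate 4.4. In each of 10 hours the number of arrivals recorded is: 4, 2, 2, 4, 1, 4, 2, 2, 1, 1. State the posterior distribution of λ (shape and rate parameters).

Posterior: Gamma(shape=26.1, rate=14.4)

The Poisson likelihood adds the total count to the shape and the number of exposure periods to the rate. Here ∑xᵢ = 23 and n = 10, so shape 3.1→26.1 and rate 4.4→14.4.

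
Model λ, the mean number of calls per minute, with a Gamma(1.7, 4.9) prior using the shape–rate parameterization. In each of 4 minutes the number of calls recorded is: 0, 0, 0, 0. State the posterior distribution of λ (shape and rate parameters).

Total count ∑xᵢ = 0 over n = 4 minutes.
Gamma is conjugate to the Poisson likelihood: posterior is Gamma(shape = 1.7+0 = 1.7, rate = 4.9+4 = 8.9).

Posterior: Gamma(shape=1.7, rate=8.9)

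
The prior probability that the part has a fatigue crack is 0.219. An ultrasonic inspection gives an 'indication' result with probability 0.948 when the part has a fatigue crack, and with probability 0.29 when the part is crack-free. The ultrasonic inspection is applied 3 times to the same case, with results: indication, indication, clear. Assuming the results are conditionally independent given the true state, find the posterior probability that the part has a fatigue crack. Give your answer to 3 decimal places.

Posterior P(H) ≈ 0.180

Let H be the event that the part has a fatigue crack; start with P(H) = 0.219. P('indication'|H) = 0.948, P('indication'|¬H) = 0.29.
Update on result 1 ('indication'): P(H) ← 0.948·0.2190 / (0.948·0.2190 + 0.29·0.7810) = 0.20761/0.43410 = 0.4783.
Update on result 2 ('indication'): P(H) ← 0.948·0.4783 / (0.948·0.4783 + 0.29·0.5217) = 0.45339/0.60469 = 0.7498.
Update on result 3 ('clear'): P(H) ← 0.052·0.7498 / (0.052·0.7498 + 0.71·0.2502) = 0.038989/0.21664 = 0.1800.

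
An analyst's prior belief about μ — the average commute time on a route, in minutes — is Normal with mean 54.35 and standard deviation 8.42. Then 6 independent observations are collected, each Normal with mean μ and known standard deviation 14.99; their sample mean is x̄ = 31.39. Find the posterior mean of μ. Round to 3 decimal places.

Posterior mean ≈ 39.326

Prior precision 1/τ₀² = 1/8.42² = 0.0141051; data precision n/σ² = 6/14.99² = 0.0267023.
Posterior precision = 0.0141051 + 0.0267023 = 0.0408073.
Posterior mean = (0.0141051·54.35 + 0.0267023·31.39) / 0.0408073 = 39.326.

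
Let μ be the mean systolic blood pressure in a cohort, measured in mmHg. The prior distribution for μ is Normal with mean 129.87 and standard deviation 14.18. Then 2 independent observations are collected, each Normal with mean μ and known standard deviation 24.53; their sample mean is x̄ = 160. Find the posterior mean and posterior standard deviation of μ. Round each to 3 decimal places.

With known σ, the Normal prior is conjugate. Weight on the data is w = (n/σ²)/(n/σ² + 1/τ₀²) = 0.00332380/(0.00332380+0.00497333) = 0.40060.
Posterior mean = w·x̄ + (1−w)·μ₀ = 0.40060·160 + 0.59940·129.87 = 141.940. Posterior variance = 1/(0.00332380+0.00497333) = 120.524, so SD = 10.978.

Posterior mean ≈ 141.940; posterior SD ≈ 10.978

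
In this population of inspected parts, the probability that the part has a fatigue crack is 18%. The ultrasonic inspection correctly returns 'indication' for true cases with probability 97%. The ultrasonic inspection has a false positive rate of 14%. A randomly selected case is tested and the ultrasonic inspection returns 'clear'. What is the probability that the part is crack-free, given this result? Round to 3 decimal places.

P(¬H | E) ≈ 0.992

Write H for 'the part has a fatigue crack'. Prior odds H:¬H = 0.18/0.82 = 0.21951. For the 'clear' outcome, the likelihood ratio is 0.03/0.86 = 0.034884.
Posterior odds = 0.21951 × 0.034884 = 0.0076574, so P(H|E) = 0.0076574/(1+0.0076574) = 0.008. Then P(¬H|E) = 1 − 0.008 = 0.992.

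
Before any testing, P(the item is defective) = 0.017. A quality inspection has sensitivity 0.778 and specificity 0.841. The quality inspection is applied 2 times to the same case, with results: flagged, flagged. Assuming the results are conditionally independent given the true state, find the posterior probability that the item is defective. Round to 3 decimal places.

Posterior P(H) ≈ 0.293

Let H be the event that the item is defective; start with P(H) = 0.017. P('flagged'|H) = 0.778, P('flagged'|¬H) = 0.159.
Update on result 1 ('flagged'): P(H) ← 0.778·0.0170 / (0.778·0.0170 + 0.159·0.9830) = 0.013226/0.16952 = 0.0780.
Update on result 2 ('flagged'): P(H) ← 0.778·0.0780 / (0.778·0.0780 + 0.159·0.9220) = 0.060699/0.20729 = 0.2928.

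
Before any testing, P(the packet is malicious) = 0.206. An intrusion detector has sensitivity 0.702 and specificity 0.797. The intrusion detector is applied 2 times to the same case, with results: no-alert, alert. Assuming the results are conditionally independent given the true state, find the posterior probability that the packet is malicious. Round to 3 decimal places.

Let H be the event that the packet is malicious; start with P(H) = 0.206. P('alert'|H) = 0.702, P('alert'|¬H) = 0.203.
Update on result 1 ('no-alert'): P(H) ← 0.298·0.2060 / (0.298·0.2060 + 0.797·0.7940) = 0.061388/0.69421 = 0.0884.
Update on result 2 ('alert'): P(H) ← 0.702·0.0884 / (0.702·0.0884 + 0.203·0.9116) = 0.062077/0.24713 = 0.2512.

Posterior P(H) ≈ 0.251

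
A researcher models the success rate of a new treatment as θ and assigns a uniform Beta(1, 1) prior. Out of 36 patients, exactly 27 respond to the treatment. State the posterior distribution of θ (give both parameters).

Posterior: Beta(28, 10)

Observing 27 successes and 9 failures updates Beta(1, 1) by adding the success and failure counts to the two shape parameters: α = 1+27 = 28, β = 1+9 = 10.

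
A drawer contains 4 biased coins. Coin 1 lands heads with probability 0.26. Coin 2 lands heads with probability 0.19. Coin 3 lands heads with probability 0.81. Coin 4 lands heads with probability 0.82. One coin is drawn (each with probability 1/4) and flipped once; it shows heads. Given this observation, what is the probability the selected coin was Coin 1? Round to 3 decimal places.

Posterior probability ≈ 0.125

Tabulate prior·likelihood by source: [1] prior 0.25, lik 0.26, product 0.06500; [2] prior 0.25, lik 0.19, product 0.04750; [3] prior 0.25, lik 0.81, product 0.2025; [4] prior 0.25, lik 0.82, product 0.2050.
Normalizing constant = 0.52000; the posterior for Coin 1 is its product over the sum, 0.06500/0.52000 = 0.125.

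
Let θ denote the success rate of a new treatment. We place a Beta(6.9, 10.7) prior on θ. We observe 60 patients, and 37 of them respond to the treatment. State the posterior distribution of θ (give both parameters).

Observing 37 successes and 23 failures updates Beta(6.9, 10.7) by adding the success and failure counts to the two shape parameters: α = 6.9+37 = 43.9, β = 10.7+23 = 33.7.

Posterior: Beta(43.9, 33.7)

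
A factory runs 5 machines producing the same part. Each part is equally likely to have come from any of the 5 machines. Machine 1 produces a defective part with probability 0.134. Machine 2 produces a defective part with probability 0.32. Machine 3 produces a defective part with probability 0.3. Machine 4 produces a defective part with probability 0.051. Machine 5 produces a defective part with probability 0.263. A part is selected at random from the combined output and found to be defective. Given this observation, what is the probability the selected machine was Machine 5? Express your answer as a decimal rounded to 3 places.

P(defective|M1) = 0.134; P(defective|M2) = 0.32; P(defective|M3) = 0.3; P(defective|M4) = 0.051; P(defective|M5) = 0.263.
Prior × likelihood for each source: 0.2·0.134=0.02680, 0.2·0.32=0.06400, 0.2·0.3=0.06000, 0.2·0.051=0.01020, 0.2·0.263=0.05260. Summing gives P(defective) = 0.21360.
P(Machine 5 | defective) = 0.05260 / 0.21360 = 0.246.

Posterior probability ≈ 0.246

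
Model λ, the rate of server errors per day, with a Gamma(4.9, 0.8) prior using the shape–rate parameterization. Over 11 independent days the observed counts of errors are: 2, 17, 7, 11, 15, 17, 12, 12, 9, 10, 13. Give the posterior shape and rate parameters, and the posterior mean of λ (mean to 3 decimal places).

Posterior: Gamma(shape=129.9, rate=11.8); mean ≈ 11.008

Total count ∑xᵢ = 125 over n = 11 days.
Gamma is conjugate to the Poisson likelihood: posterior is Gamma(shape = 4.9+125 = 129.9, rate = 0.8+11 = 11.8).
Posterior mean = shape/rate = 129.9/11.8 = 11.008.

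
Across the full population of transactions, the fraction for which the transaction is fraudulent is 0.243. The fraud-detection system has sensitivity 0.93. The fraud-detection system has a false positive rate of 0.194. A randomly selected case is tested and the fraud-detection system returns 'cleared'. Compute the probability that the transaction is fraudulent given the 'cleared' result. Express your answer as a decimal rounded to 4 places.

Write H for 'the transaction is fraudulent'. Prior odds H:¬H = 0.243/0.757 = 0.32100. For the 'cleared' outcome, the likelihood ratio is 0.07/0.806 = 0.086849.
Posterior odds = 0.32100 × 0.086849 = 0.027879, so P(H|E) = 0.027879/(1+0.027879) = 0.0271.

P(H | E) ≈ 0.0271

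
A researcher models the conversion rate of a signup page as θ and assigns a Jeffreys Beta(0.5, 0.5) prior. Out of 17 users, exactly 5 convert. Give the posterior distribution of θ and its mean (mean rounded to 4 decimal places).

Observing 5 successes and 12 failures updates Beta(0.5, 0.5) by adding the success and failure counts to the two shape parameters: α = 0.5+5 = 5.5, β = 0.5+12 = 12.5.
E[θ | data] = 5.5/(5.5+12.5) = 0.3056.

Posterior: Beta(5.5, 12.5); mean ≈ 0.3056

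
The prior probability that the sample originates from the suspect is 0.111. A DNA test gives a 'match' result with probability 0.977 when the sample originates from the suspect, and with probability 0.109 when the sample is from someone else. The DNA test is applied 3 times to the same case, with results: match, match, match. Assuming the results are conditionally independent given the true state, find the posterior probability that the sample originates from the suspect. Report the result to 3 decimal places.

With H the event that the sample originates from the suspect, the joint likelihood of the observed sequence is P(data|H) = 0.977·0.977·0.977 = 0.93257 and P(data|¬H) = 0.109·0.109·0.109 = 0.0012950.
Bayes: P(H|data) = 0.111·0.93257 / (0.111·0.93257 + 0.889·0.0012950) = 0.10352/0.10467 = 0.9890.

Posterior P(H) ≈ 0.989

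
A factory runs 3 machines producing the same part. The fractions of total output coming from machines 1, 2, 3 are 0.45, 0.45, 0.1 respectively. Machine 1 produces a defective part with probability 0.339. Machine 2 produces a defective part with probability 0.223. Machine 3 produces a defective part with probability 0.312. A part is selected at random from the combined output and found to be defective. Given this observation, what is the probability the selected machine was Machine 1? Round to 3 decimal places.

Posterior probability ≈ 0.537

P(defective|M1) = 0.339; P(defective|M2) = 0.223; P(defective|M3) = 0.312.
Prior × likelihood for each source: 0.45·0.339=0.1526, 0.45·0.223=0.1004, 0.1·0.312=0.03120. Summing gives P(defective) = 0.28410.
P(Machine 1 | defective) = 0.1526 / 0.28410 = 0.537.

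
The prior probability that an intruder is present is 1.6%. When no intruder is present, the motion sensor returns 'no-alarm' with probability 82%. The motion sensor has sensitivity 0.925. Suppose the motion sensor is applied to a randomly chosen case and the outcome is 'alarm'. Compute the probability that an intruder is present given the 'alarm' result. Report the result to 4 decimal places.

Let H be the event that an intruder is present. P(H) = 0.016, so P(¬H) = 0.984. With E the 'alarm' result, P(E|H) = 0.925 and P(E|¬H) = 0.18.
P(E) = 0.925·0.016 + 0.18·0.984 = 0.014800 + 0.17712 = 0.19192.
By Bayes' theorem, P(H|E) = 0.014800 / 0.19192 = 0.0771.

P(H | E) ≈ 0.0771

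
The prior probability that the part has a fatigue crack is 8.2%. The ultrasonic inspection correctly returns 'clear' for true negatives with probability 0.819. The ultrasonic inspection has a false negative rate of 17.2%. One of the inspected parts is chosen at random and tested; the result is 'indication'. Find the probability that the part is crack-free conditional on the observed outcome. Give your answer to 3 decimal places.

Write H for 'the part has a fatigue crack'. Prior odds H:¬H = 0.082/0.918 = 0.089325. For the 'indication' outcome, the likelihood ratio is 0.828/0.181 = 4.5746.
Posterior odds = 0.089325 × 4.5746 = 0.40862, so P(H|E) = 0.40862/(1+0.40862) = 0.290. Then P(¬H|E) = 1 − 0.290 = 0.710.

P(¬H | E) ≈ 0.710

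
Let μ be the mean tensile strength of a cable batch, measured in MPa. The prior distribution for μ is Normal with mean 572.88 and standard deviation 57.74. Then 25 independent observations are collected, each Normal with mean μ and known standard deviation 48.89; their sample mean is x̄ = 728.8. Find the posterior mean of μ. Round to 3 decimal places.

Posterior mean ≈ 724.453

With known σ, the Normal prior is conjugate. Weight on the data is w = (n/σ²)/(n/σ² + 1/τ₀²) = 0.0104592/(0.0104592+0.00029995) = 0.97212.
Posterior mean = w·x̄ + (1−w)·μ₀ = 0.97212·728.8 + 0.027878·572.88 = 724.453.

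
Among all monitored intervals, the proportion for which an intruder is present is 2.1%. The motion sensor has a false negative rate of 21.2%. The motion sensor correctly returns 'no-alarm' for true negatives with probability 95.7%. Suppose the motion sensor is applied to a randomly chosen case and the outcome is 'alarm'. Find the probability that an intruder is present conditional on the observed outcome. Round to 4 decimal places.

P(H | E) ≈ 0.2822

Write H for 'an intruder is present'. Prior odds H:¬H = 0.021/0.979 = 0.021450. For the 'alarm' outcome, the likelihood ratio is 0.788/0.043 = 18.326.
Posterior odds = 0.021450 × 18.326 = 0.39309, so P(H|E) = 0.39309/(1+0.39309) = 0.2822.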